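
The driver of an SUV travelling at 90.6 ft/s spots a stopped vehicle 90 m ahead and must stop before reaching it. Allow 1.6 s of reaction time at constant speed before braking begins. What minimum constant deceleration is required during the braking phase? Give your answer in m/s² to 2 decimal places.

90.6 ft/s × 0.3048 = 27.6149 m/s.
Distance covered during reaction = 27.6149 × 1.6 = 44.184 m.
Distance available for braking: 90 − 44.184 = 45.816 m.
v² = 2a·d ⇒ a = v²/(2d) = 27.6149² / (2 × 45.816) = 762.583 / 91.632 = 8.3222 m/s².

Required deceleration ≈ 8.32 m/s²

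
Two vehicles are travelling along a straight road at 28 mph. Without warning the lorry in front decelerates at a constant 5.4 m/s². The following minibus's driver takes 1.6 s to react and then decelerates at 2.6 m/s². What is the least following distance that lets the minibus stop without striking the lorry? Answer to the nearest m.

28 mph × 0.44704 = 12.5171 m/s.
Leader travels v²/(2a_L) = 156.678 / 10.800 = 14.507 m before stopping.
Follower covers v·t_r = 12.5171 × 1.6 = 20.027 m while reacting, then v²/(2a_F) = 156.678 / 5.200 = 30.130 m while braking, for a total of 20.027 + 30.130 = 50.157 m.
Since a_F ≤ a_L and the follower starts braking later, the follower is never slower than the leader, so the closest approach is when both have stopped.
Minimum gap = 50.157 − 14.507 = 35.650 m.

Minimum gap ≈ 36 m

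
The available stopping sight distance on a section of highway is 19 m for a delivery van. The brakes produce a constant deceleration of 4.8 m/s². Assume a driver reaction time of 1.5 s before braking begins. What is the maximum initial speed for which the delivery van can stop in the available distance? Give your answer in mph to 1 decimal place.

Stopping distance: v·t_r + v²/(2a) = 19 with t_r = 1.5 s and a = 4.800 m/s².
So v² + 14.400 v − 182.40 = 0.
Positive root: v = −a·t_r + √((a·t_r)² + 2a·d) = −7.200 + √(51.840 + 182.40) = 8.1049 m/s.
8.1049 m/s ÷ 0.44704 = 18.130 mph.

Maximum speed ≈ 18.1 mph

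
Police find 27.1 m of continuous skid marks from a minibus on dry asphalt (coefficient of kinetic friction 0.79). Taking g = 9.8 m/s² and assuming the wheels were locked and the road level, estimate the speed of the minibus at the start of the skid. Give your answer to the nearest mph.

Deceleration a = μg = 0.79 × 9.8 = 7.742 m/s².
v = √(2a·d) = √(2 × 7.742 × 27.1) = √419.616 = 20.4845 m/s.
= 20.4845 ÷ 0.44704 = 45.823 mph.

Initial speed ≈ 46 mph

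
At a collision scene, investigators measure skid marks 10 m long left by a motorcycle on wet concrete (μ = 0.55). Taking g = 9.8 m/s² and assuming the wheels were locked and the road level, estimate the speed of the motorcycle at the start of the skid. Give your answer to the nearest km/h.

Deceleration a = μg = 0.55 × 9.8 = 5.390 m/s².
v = √(2a·d) = √(2 × 5.390 × 10) = √107.800 = 10.3827 m/s.
= 10.3827 × 3.6 = 37.378 km/h.

Initial speed ≈ 37 km/h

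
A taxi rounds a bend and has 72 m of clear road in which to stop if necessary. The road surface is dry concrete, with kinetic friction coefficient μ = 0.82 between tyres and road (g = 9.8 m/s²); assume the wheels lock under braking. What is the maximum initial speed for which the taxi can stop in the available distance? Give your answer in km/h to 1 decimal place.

Maximum speed ≈ 122.5 km/h

a = μg = 0.82 × 9.8 = 8.036 m/s².
v²/(2a) = d ⇒ v = √(2 × 8.036 × 72) = √1157.18 = 34.0173 m/s.
34.0173 m/s × 3.6 = 122.462 km/h.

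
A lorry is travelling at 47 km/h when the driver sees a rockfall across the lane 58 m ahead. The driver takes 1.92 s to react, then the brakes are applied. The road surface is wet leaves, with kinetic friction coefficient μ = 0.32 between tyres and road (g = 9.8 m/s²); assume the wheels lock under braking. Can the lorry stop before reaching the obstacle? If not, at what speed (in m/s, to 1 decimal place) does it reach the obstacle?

Yes — it stops about 5.8 m short of the obstacle, so it never reaches it

47 km/h ÷ 3.6 = 13.0556 m/s.
a = μg = 0.32 × 9.8 = 3.136 m/s².
Reaction distance = 13.0556 × 1.92 = 25.067 m.
Braking distance = v²/(2a) = 170.449 / 6.272 = 27.176 m.
Total stopping distance = 25.067 + 27.176 = 52.243 m, vs 58 m available — it stops with 58 − 52.243 = 5.757 m to spare.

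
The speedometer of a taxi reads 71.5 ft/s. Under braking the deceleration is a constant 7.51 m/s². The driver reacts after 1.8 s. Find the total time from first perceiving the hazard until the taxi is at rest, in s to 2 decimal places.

71.5 ft/s × 0.3048 = 21.7932 m/s.
Braking time = v/a = 21.7932 / 7.510 = 2.902 s.
Total = 1.8 + 2.902 = 4.702 s.

Total time ≈ 4.70 s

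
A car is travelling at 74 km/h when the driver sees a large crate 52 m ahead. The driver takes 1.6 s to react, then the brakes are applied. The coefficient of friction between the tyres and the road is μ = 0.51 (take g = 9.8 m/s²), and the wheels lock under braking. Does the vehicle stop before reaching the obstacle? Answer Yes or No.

No

74 km/h ÷ 3.6 = 20.5556 m/s.
a = μg = 0.51 × 9.8 = 4.998 m/s².
Reaction distance = 20.5556 × 1.6 = 32.889 m.
Braking distance = v²/(2a) = 422.533 / 9.996 = 42.270 m.
Total stopping distance = 32.889 + 42.270 = 75.159 m, vs 52 m available — it cannot stop in time and overshoots by 75.159 − 52 = 23.159 m.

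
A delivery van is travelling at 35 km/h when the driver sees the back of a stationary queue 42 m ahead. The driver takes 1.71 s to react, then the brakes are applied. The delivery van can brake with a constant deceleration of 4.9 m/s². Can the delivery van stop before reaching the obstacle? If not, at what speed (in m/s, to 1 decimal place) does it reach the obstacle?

35 km/h ÷ 3.6 = 9.7222 m/s.
Reaction distance = 9.7222 × 1.71 = 16.625 m.
Braking distance = v²/(2a) = 94.521 / 9.800 = 9.645 m.
Total stopping distance = 16.625 + 9.645 = 26.270 m, vs 42 m available — it stops with 42 − 26.270 = 15.730 m to spare.

Yes — it stops about 15.7 m short of the obstacle, so it never reaches it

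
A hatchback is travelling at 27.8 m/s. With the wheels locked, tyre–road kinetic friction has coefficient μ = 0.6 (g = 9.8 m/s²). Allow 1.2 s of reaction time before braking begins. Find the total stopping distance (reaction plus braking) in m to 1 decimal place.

Total stopping distance ≈ 99.1 m

a = μg = 0.6 × 9.8 = 5.880 m/s².
Reaction distance = v·t_r = 27.8000 × 1.2 = 33.360 m.
Braking distance = v²/(2a) = 27.8000² / (2 × 5.880) = 772.840 / 11.760 = 65.718 m.
Total = 33.360 + 65.718 = 99.078 m.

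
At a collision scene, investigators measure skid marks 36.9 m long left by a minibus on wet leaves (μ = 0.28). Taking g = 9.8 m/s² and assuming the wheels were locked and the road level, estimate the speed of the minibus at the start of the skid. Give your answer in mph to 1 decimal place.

Deceleration a = μg = 0.28 × 9.8 = 2.744 m/s².
v = √(2a·d) = √(2 × 2.744 × 36.9) = √202.507 = 14.2305 m/s.
= 14.2305 ÷ 0.44704 = 31.833 mph.

Initial speed ≈ 31.8 mph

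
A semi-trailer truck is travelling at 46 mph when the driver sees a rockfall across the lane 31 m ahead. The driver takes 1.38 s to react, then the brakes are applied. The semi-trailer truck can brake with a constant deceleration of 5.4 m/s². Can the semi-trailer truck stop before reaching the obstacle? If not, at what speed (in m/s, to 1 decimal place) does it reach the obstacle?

46 mph × 0.44704 = 20.5638 m/s.
Reaction distance = 20.5638 × 1.38 = 28.378 m.
Braking distance needed to stop: v²/(2a) = 422.870 / 10.800 = 39.155 m, so total needed = 28.378 + 39.155 = 67.533 m > 31 m — it cannot stop.
Distance remaining when braking begins: 31 − 28.378 = 2.622 m.
v² = v₀² − 2a·d = 422.870 − 2 × 5.400 × 2.622 = 394.552 m²/s².
v = √394.552 = 19.863 m/s.

No — it strikes the obstacle at 19.9 m/s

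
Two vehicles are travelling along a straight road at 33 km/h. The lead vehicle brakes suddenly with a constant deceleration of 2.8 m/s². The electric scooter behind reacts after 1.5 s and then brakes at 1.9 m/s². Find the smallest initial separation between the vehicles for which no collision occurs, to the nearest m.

Minimum gap ≈ 21 m

33 km/h ÷ 3.6 = 9.1667 m/s.
Leader travels v²/(2a_L) = 84.028 / 5.600 = 15.005 m before stopping.
Follower covers v·t_r = 9.1667 × 1.5 = 13.750 m while reacting, then v²/(2a_F) = 84.028 / 3.800 = 22.113 m while braking, for a total of 13.750 + 22.113 = 35.863 m.
Since a_F ≤ a_L and the follower starts braking later, the follower is never slower than the leader, so the closest approach is when both have stopped.
Minimum gap = 35.863 − 15.005 = 20.858 m.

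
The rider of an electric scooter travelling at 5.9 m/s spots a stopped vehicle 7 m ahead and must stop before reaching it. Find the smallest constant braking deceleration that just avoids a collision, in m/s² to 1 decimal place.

Required deceleration ≈ 2.5 m/s²

v² = 2a·d ⇒ a = v²/(2d) = 5.9000² / (2 × 7.000) = 34.810 / 14.000 = 2.4864 m/s².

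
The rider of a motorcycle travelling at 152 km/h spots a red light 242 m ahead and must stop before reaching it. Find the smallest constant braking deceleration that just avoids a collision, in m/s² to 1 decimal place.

Required deceleration ≈ 3.7 m/s²

152 km/h ÷ 3.6 = 42.2222 m/s.
v² = 2a·d ⇒ a = v²/(2d) = 42.2222² / (2 × 242.000) = 1782.714 / 484.000 = 3.6833 m/s².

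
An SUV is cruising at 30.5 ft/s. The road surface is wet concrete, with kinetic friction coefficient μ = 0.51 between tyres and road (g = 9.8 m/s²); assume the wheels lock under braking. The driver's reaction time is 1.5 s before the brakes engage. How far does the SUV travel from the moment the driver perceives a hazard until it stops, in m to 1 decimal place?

30.5 ft/s × 0.3048 = 9.2964 m/s.
a = μg = 0.51 × 9.8 = 4.998 m/s².
Reaction distance = v·t_r = 9.2964 × 1.5 = 13.945 m.
Braking distance = v²/(2a) = 9.2964² / (2 × 4.998) = 86.423 / 9.996 = 8.646 m.
Total = 13.945 + 8.646 = 22.591 m.

Total stopping distance ≈ 22.6 m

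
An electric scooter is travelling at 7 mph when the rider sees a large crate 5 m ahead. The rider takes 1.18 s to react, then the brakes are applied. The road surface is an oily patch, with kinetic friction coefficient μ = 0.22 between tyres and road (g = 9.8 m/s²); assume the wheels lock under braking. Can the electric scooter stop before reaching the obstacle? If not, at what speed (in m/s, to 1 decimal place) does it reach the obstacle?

7 mph × 0.44704 = 3.1293 m/s.
a = μg = 0.22 × 9.8 = 2.156 m/s².
Reaction distance = 3.1293 × 1.18 = 3.693 m.
Braking distance needed to stop: v²/(2a) = 9.793 / 4.312 = 2.271 m, so total needed = 3.693 + 2.271 = 5.964 m > 5 m — it cannot stop.
Distance remaining when braking begins: 5 − 3.693 = 1.307 m.
v² = v₀² − 2a·d = 9.793 − 2 × 2.156 × 1.307 = 4.157 m²/s².
v = √4.157 = 2.039 m/s.

No — it strikes the obstacle at 2.0 m/s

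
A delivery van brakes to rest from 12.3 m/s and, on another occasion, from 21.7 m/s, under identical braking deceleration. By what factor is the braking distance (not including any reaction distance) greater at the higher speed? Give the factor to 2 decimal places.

Factor ≈ 3.11

Braking distance d = v²/(2a), so with a fixed, d ∝ v².
Factor = (21.7/12.3)² = 1.7642² = 3.1124.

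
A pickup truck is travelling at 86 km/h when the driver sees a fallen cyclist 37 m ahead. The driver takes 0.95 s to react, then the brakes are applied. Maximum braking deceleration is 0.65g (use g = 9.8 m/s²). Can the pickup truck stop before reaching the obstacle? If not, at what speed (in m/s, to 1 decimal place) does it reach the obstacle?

86 km/h ÷ 3.6 = 23.8889 m/s.
a = 0.65 × 9.8 = 6.370 m/s².
Reaction distance = 23.8889 × 0.95 = 22.694 m.
Braking distance needed to stop: v²/(2a) = 570.680 / 12.740 = 44.794 m, so total needed = 22.694 + 44.794 = 67.488 m > 37 m — it cannot stop.
Distance remaining when braking begins: 37 − 22.694 = 14.306 m.
v² = v₀² − 2a·d = 570.680 − 2 × 6.370 × 14.306 = 388.422 m²/s².
v = √388.422 = 19.708 m/s.

No — it strikes the obstacle at 19.7 m/s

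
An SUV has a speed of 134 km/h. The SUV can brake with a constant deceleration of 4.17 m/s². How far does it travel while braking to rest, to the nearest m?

134 km/h ÷ 3.6 = 37.2222 m/s.
Braking distance = v²/(2a) = 37.2222² / (2 × 4.170) = 1385.492 / 8.340 = 166.126 m.

Braking distance ≈ 166 m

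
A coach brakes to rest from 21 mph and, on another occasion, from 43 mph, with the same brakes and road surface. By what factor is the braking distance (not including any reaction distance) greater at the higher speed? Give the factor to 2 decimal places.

Braking distance d = v²/(2a), so with a fixed, d ∝ v².
Factor = (43/21)² = 2.0476² = 4.1927.

Factor ≈ 4.19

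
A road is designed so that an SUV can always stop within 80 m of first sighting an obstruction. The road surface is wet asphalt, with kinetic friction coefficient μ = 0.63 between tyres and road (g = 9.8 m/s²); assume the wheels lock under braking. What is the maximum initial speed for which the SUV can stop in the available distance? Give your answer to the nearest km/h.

Maximum speed ≈ 113 km/h

a = μg = 0.63 × 9.8 = 6.174 m/s².
v²/(2a) = d ⇒ v = √(2 × 6.174 × 80) = √987.84 = 31.4299 m/s.
31.4299 m/s × 3.6 = 113.148 km/h.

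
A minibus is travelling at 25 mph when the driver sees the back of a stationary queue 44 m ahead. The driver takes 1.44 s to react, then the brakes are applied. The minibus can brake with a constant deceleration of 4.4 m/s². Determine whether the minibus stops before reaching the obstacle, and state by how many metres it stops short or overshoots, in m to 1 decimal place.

25 mph × 0.44704 = 11.1760 m/s.
Reaction distance = 11.1760 × 1.44 = 16.093 m.
Braking distance = v²/(2a) = 124.903 / 8.800 = 14.194 m.
Total stopping distance = 16.093 + 14.194 = 30.287 m, vs 44 m available — it stops with 44 − 30.287 = 13.713 m to spare.

Yes — it stops 13.7 m short of the obstacle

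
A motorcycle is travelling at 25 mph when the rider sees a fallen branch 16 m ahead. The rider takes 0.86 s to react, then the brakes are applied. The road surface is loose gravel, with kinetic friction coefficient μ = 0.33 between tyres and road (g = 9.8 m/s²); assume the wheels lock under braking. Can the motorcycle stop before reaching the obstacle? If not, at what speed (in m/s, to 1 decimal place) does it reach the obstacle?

25 mph × 0.44704 = 11.1760 m/s.
a = μg = 0.33 × 9.8 = 3.234 m/s².
Reaction distance = 11.1760 × 0.86 = 9.611 m.
Braking distance needed to stop: v²/(2a) = 124.903 / 6.468 = 19.311 m, so total needed = 9.611 + 19.311 = 28.922 m > 16 m — it cannot stop.
Distance remaining when braking begins: 16 − 9.611 = 6.389 m.
v² = v₀² − 2a·d = 124.903 − 2 × 3.234 × 6.389 = 83.579 m²/s².
v = √83.579 = 9.142 m/s.

No — it strikes the obstacle at 9.1 m/s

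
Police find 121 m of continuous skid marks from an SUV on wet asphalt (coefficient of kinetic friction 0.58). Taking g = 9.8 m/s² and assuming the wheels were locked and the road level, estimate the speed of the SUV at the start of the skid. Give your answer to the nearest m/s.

Deceleration a = μg = 0.58 × 9.8 = 5.684 m/s².
v = √(2a·d) = √(2 × 5.684 × 121) = √1375.528 = 37.0881 m/s.

Initial speed ≈ 37 m/s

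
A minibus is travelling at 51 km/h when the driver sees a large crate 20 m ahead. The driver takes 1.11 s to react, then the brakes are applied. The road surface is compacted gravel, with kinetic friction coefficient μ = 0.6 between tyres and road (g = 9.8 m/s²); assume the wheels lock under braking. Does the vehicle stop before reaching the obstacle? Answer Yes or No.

51 km/h ÷ 3.6 = 14.1667 m/s.
a = μg = 0.6 × 9.8 = 5.880 m/s².
Reaction distance = 14.1667 × 1.11 = 15.725 m.
Braking distance = v²/(2a) = 200.695 / 11.760 = 17.066 m.
Total stopping distance = 15.725 + 17.066 = 32.791 m, vs 20 m available — it cannot stop in time and overshoots by 32.791 − 20 = 12.791 m.

No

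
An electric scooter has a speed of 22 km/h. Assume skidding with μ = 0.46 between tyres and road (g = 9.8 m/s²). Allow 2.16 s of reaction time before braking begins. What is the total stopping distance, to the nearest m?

Total stopping distance ≈ 17 m

22 km/h ÷ 3.6 = 6.1111 m/s.
a = μg = 0.46 × 9.8 = 4.508 m/s².
Reaction distance = v·t_r = 6.1111 × 2.16 = 13.200 m.
Braking distance = v²/(2a) = 6.1111² / (2 × 4.508) = 37.346 / 9.016 = 4.142 m.
Total = 13.200 + 4.142 = 17.342 m.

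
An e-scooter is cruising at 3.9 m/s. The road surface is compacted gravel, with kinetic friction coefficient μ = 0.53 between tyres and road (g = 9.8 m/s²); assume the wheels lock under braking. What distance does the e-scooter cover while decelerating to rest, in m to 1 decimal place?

Braking distance ≈ 1.5 m

a = μg = 0.53 × 9.8 = 5.194 m/s².
Braking distance = v²/(2a) = 3.9000² / (2 × 5.194) = 15.210 / 10.388 = 1.464 m.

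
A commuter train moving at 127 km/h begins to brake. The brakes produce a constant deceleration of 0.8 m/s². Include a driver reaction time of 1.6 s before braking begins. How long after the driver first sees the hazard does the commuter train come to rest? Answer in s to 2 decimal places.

Total time ≈ 45.70 s

127 km/h ÷ 3.6 = 35.2778 m/s.
Braking time = v/a = 35.2778 / 0.800 = 44.097 s.
Total = 1.6 + 44.097 = 45.697 s.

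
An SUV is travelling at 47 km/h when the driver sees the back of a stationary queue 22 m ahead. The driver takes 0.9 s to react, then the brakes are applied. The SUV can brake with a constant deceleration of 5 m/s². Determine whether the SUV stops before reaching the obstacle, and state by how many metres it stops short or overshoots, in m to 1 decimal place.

No — it overshoots by 6.8 m

47 km/h ÷ 3.6 = 13.0556 m/s.
Reaction distance = 13.0556 × 0.9 = 11.750 m.
Braking distance = v²/(2a) = 170.449 / 10.000 = 17.045 m.
Total stopping distance = 11.750 + 17.045 = 28.795 m, vs 22 m available — it cannot stop in time and overshoots by 28.795 − 22 = 6.795 m.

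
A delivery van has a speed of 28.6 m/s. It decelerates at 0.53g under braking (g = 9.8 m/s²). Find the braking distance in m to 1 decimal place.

a = 0.53 × 9.8 = 5.194 m/s².
Braking distance = v²/(2a) = 28.6000² / (2 × 5.194) = 817.960 / 10.388 = 78.741 m.

Braking distance ≈ 78.7 m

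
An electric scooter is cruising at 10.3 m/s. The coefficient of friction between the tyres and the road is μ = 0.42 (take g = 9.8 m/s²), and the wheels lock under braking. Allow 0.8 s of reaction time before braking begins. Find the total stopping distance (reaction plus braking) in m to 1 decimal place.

Total stopping distance ≈ 21.1 m

a = μg = 0.42 × 9.8 = 4.116 m/s².
Reaction distance = v·t_r = 10.3000 × 0.8 = 8.240 m.
Braking distance = v²/(2a) = 10.3000² / (2 × 4.116) = 106.090 / 8.232 = 12.888 m.
Total = 8.240 + 12.888 = 21.128 m.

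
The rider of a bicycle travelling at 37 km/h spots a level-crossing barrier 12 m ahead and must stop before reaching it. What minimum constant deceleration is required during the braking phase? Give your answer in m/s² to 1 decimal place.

37 km/h ÷ 3.6 = 10.2778 m/s.
v² = 2a·d ⇒ a = v²/(2d) = 10.2778² / (2 × 12.000) = 105.633 / 24.000 = 4.4014 m/s².

Required deceleration ≈ 4.4 m/s²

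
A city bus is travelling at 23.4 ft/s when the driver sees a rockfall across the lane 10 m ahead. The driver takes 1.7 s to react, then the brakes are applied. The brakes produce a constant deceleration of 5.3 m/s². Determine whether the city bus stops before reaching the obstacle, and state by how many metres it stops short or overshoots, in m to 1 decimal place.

No — it overshoots by 6.9 m

23.4 ft/s × 0.3048 = 7.1323 m/s.
Reaction distance = 7.1323 × 1.7 = 12.125 m.
Braking distance = v²/(2a) = 50.870 / 10.600 = 4.799 m.
Total stopping distance = 12.125 + 4.799 = 16.924 m, vs 10 m available — it cannot stop in time and overshoots by 16.924 − 10 = 6.924 m.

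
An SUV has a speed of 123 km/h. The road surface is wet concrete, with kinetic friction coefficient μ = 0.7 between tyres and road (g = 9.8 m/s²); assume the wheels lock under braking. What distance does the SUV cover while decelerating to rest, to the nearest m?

Braking distance ≈ 85 m

123 km/h ÷ 3.6 = 34.1667 m/s.
a = μg = 0.7 × 9.8 = 6.860 m/s².
Braking distance = v²/(2a) = 34.1667² / (2 × 6.860) = 1167.363 / 13.720 = 85.085 m.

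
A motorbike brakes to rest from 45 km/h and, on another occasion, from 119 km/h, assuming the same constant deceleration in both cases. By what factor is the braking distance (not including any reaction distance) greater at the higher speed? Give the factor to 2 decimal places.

Factor ≈ 6.99

Braking distance d = v²/(2a), so with a fixed, d ∝ v².
Factor = (119/45)² = 2.6444² = 6.9929.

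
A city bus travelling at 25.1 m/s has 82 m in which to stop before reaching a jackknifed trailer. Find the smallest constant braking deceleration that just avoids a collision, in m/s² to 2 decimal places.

v² = 2a·d ⇒ a = v²/(2d) = 25.1000² / (2 × 82.000) = 630.010 / 164.000 = 3.8415 m/s².

Required deceleration ≈ 3.84 m/s²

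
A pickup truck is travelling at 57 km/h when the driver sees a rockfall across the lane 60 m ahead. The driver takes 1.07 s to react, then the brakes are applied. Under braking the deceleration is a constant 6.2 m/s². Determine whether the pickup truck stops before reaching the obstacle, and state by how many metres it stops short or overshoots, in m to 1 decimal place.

57 km/h ÷ 3.6 = 15.8333 m/s.
Reaction distance = 15.8333 × 1.07 = 16.942 m.
Braking distance = v²/(2a) = 250.693 / 12.400 = 20.217 m.
Total stopping distance = 16.942 + 20.217 = 37.159 m, vs 60 m available — it stops with 60 − 37.159 = 22.841 m to spare.

Yes — it stops 22.8 m short of the obstacle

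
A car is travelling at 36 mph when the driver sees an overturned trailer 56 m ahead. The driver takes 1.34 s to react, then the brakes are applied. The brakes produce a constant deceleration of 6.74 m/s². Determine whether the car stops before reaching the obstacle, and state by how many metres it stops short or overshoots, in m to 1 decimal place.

36 mph × 0.44704 = 16.0934 m/s.
Reaction distance = 16.0934 × 1.34 = 21.565 m.
Braking distance = v²/(2a) = 258.998 / 13.480 = 19.214 m.
Total stopping distance = 21.565 + 19.214 = 40.779 m, vs 56 m available — it stops with 56 − 40.779 = 15.221 m to spare.

Yes — it stops 15.2 m short of the obstacle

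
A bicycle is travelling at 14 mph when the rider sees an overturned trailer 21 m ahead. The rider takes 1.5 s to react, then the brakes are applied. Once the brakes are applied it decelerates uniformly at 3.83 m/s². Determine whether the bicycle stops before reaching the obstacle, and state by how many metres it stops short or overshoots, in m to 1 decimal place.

14 mph × 0.44704 = 6.2586 m/s.
Reaction distance = 6.2586 × 1.5 = 9.388 m.
Braking distance = v²/(2a) = 39.170 / 7.660 = 5.114 m.
Total stopping distance = 9.388 + 5.114 = 14.502 m, vs 21 m available — it stops with 21 − 14.502 = 6.498 m to spare.

Yes — it stops 6.5 m short of the obstacle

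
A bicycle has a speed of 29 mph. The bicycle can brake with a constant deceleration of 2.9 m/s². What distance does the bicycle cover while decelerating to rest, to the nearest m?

Braking distance ≈ 29 m

29 mph × 0.44704 = 12.9642 m/s.
Braking distance = v²/(2a) = 12.9642² / (2 × 2.900) = 168.070 / 5.800 = 28.978 m.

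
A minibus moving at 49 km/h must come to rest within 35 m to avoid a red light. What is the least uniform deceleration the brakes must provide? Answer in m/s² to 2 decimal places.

49 km/h ÷ 3.6 = 13.6111 m/s.
v² = 2a·d ⇒ a = v²/(2d) = 13.6111² / (2 × 35.000) = 185.262 / 70.000 = 2.6466 m/s².

Required deceleration ≈ 2.65 m/s²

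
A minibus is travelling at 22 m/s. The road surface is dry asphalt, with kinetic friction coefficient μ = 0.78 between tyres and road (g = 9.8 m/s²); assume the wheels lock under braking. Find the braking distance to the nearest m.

a = μg = 0.78 × 9.8 = 7.644 m/s².
Braking distance = v²/(2a) = 22.0000² / (2 × 7.644) = 484.000 / 15.288 = 31.659 m.

Braking distance ≈ 32 m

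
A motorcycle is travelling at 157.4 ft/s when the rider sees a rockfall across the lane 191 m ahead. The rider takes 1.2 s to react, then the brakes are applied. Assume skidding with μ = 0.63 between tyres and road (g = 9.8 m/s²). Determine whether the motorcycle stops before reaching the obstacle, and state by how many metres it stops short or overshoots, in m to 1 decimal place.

No — it overshoots by 53.0 m

157.4 ft/s × 0.3048 = 47.9755 m/s.
a = μg = 0.63 × 9.8 = 6.174 m/s².
Reaction distance = 47.9755 × 1.2 = 57.571 m.
Braking distance = v²/(2a) = 2301.649 / 12.348 = 186.399 m.
Total stopping distance = 57.571 + 186.399 = 243.970 m, vs 191 m available — it cannot stop in time and overshoots by 243.970 − 191 = 52.970 m.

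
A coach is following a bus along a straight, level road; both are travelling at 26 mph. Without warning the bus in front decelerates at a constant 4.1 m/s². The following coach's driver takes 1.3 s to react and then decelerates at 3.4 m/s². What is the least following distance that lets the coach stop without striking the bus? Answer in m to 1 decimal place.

Minimum gap ≈ 18.5 m

26 mph × 0.44704 = 11.6230 m/s.
Leader travels v²/(2a_L) = 135.094 / 8.200 = 16.475 m before stopping.
Follower covers v·t_r = 11.6230 × 1.3 = 15.110 m while reacting, then v²/(2a_F) = 135.094 / 6.800 = 19.867 m while braking, for a total of 15.110 + 19.867 = 34.977 m.
Since a_F ≤ a_L and the follower starts braking later, the follower is never slower than the leader, so the closest approach is when both have stopped.
Minimum gap = 34.977 − 16.475 = 18.502 m.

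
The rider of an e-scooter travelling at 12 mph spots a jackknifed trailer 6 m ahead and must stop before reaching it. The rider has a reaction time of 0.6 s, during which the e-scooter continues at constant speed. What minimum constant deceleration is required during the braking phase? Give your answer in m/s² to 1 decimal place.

Required deceleration ≈ 5.2 m/s²

12 mph × 0.44704 = 5.3645 m/s.
Distance covered during reaction = 5.3645 × 0.6 = 3.219 m.
Distance available for braking: 6 − 3.219 = 2.781 m.
v² = 2a·d ⇒ a = v²/(2d) = 5.3645² / (2 × 2.781) = 28.778 / 5.562 = 5.1740 m/s².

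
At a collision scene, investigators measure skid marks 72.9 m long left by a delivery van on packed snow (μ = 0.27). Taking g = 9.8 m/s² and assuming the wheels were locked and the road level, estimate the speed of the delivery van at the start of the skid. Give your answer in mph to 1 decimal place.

Initial speed ≈ 43.9 mph

Deceleration a = μg = 0.27 × 9.8 = 2.646 m/s².
v = √(2a·d) = √(2 × 2.646 × 72.9) = √385.787 = 19.6415 m/s.
= 19.6415 ÷ 0.44704 = 43.937 mph.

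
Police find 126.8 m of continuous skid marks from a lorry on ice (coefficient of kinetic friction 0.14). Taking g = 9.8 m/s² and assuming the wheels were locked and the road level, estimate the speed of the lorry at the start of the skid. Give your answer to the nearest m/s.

Deceleration a = μg = 0.14 × 9.8 = 1.372 m/s².
v = √(2a·d) = √(2 × 1.372 × 126.8) = √347.939 = 18.6531 m/s.

Initial speed ≈ 19 m/s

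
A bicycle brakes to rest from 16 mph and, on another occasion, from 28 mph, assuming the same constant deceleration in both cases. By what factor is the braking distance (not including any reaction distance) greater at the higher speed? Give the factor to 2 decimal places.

Factor ≈ 3.06

Braking distance d = v²/(2a), so with a fixed, d ∝ v².
Factor = (28/16)² = 1.7500² = 3.0625.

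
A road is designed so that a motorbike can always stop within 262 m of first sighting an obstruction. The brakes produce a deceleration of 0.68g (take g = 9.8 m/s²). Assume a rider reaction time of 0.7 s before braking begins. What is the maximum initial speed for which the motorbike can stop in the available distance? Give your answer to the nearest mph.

Maximum speed ≈ 122 mph

a = 0.68 × 9.8 = 6.664 m/s².
Stopping distance: v·t_r + v²/(2a) = 262 with t_r = 0.7 s and a = 6.664 m/s².
So v² + 9.330 v − 3491.94 = 0.
Positive root: v = −a·t_r + √((a·t_r)² + 2a·d) = −4.665 + √(21.762 + 3491.94) = 54.6115 m/s.
54.6115 m/s ÷ 0.44704 = 122.162 mph.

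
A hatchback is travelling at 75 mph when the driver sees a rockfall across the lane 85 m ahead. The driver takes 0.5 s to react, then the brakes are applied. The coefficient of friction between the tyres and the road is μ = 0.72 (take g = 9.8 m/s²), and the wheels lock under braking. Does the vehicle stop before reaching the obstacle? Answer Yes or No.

No

75 mph × 0.44704 = 33.5280 m/s.
a = μg = 0.72 × 9.8 = 7.056 m/s².
Reaction distance = 33.5280 × 0.5 = 16.764 m.
Braking distance = v²/(2a) = 1124.127 / 14.112 = 79.658 m.
Total stopping distance = 16.764 + 79.658 = 96.422 m, vs 85 m available — it cannot stop in time and overshoots by 96.422 − 85 = 11.422 m.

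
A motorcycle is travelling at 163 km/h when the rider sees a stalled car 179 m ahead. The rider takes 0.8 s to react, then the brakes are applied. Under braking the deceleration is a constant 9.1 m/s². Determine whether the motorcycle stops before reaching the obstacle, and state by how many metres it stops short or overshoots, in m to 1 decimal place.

163 km/h ÷ 3.6 = 45.2778 m/s.
Reaction distance = 45.2778 × 0.8 = 36.222 m.
Braking distance = v²/(2a) = 2050.079 / 18.200 = 112.642 m.
Total stopping distance = 36.222 + 112.642 = 148.864 m, vs 179 m available — it stops with 179 − 148.864 = 30.136 m to spare.

Yes — it stops 30.1 m short of the obstacle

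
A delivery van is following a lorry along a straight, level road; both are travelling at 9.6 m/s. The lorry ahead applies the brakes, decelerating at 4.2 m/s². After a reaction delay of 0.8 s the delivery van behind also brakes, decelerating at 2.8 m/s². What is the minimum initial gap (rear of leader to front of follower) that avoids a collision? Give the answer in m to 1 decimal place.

Minimum gap ≈ 13.2 m

Leader travels v²/(2a_L) = 92.160 / 8.400 = 10.971 m before stopping.
Follower covers v·t_r = 9.6000 × 0.8 = 7.680 m while reacting, then v²/(2a_F) = 92.160 / 5.600 = 16.457 m while braking, for a total of 7.680 + 16.457 = 24.137 m.
Since a_F ≤ a_L and the follower starts braking later, the follower is never slower than the leader, so the closest approach is when both have stopped.
Minimum gap = 24.137 − 10.971 = 13.166 m.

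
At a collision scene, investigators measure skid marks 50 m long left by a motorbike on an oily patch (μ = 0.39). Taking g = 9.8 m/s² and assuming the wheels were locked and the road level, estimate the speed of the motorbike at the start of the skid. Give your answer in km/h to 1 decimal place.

Deceleration a = μg = 0.39 × 9.8 = 3.822 m/s².
v = √(2a·d) = √(2 × 3.822 × 50) = √382.200 = 19.5499 m/s.
= 19.5499 × 3.6 = 70.380 km/h.

Initial speed ≈ 70.4 km/h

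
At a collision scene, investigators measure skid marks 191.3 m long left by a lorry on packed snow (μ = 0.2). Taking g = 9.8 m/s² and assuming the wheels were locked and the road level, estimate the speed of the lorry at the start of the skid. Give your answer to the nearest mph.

Deceleration a = μg = 0.2 × 9.8 = 1.960 m/s².
v = √(2a·d) = √(2 × 1.960 × 191.3) = √749.896 = 27.3842 m/s.
= 27.3842 ÷ 0.44704 = 61.257 mph.

Initial speed ≈ 61 mph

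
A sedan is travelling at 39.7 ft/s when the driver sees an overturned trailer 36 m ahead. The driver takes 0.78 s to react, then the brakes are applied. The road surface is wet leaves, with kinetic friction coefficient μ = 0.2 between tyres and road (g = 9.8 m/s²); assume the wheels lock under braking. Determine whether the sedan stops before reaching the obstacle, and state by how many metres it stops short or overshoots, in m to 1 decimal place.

39.7 ft/s × 0.3048 = 12.1006 m/s.
a = μg = 0.2 × 9.8 = 1.960 m/s².
Reaction distance = 12.1006 × 0.78 = 9.438 m.
Braking distance = v²/(2a) = 146.425 / 3.920 = 37.353 m.
Total stopping distance = 9.438 + 37.353 = 46.791 m, vs 36 m available — it cannot stop in time and overshoots by 46.791 − 36 = 10.791 m.

No — it overshoots by 10.8 m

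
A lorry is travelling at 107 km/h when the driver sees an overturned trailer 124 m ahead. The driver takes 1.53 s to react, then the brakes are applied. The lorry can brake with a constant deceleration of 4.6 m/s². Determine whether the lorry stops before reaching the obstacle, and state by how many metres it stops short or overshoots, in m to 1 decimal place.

No — it overshoots by 17.5 m

107 km/h ÷ 3.6 = 29.7222 m/s.
Reaction distance = 29.7222 × 1.53 = 45.475 m.
Braking distance = v²/(2a) = 883.409 / 9.200 = 96.023 m.
Total stopping distance = 45.475 + 96.023 = 141.498 m, vs 124 m available — it cannot stop in time and overshoots by 141.498 − 124 = 17.498 m.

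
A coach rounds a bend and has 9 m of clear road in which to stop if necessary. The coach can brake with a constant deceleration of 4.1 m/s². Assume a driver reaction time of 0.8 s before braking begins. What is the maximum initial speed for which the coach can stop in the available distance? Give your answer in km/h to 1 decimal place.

Stopping distance: v·t_r + v²/(2a) = 9 with t_r = 0.8 s and a = 4.100 m/s².
So v² + 6.560 v − 73.80 = 0.
Positive root: v = −a·t_r + √((a·t_r)² + 2a·d) = −3.280 + √(10.758 + 73.80) = 5.9155 m/s.
5.9155 m/s × 3.6 = 21.296 km/h.

Maximum speed ≈ 21.3 km/h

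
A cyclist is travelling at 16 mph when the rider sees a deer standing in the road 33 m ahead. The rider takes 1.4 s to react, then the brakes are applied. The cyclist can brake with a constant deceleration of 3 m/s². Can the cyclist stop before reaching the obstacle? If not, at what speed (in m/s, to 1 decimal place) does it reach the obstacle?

Yes — it stops about 14.5 m short of the obstacle, so it never reaches it

16 mph × 0.44704 = 7.1526 m/s.
Reaction distance = 7.1526 × 1.4 = 10.014 m.
Braking distance = v²/(2a) = 51.160 / 6.000 = 8.527 m.
Total stopping distance = 10.014 + 8.527 = 18.541 m, vs 33 m available — it stops with 33 − 18.541 = 14.459 m to spare.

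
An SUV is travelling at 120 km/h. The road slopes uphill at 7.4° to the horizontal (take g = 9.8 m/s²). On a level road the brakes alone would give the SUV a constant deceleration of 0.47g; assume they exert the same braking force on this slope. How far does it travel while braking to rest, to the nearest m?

120 km/h ÷ 3.6 = 33.3333 m/s.
a = 0.47 × 9.8 = 4.606 m/s².
Gravity along the uphill slope adds to the braking deceleration: a_eff = 4.606 + 9.8·sin 7.4° = 4.606 + 1.262 = 5.868 m/s².
Braking distance = v²/(2a) = 33.3333² / (2 × 5.868) = 1111.109 / 11.736 = 94.675 m.

Braking distance ≈ 95 m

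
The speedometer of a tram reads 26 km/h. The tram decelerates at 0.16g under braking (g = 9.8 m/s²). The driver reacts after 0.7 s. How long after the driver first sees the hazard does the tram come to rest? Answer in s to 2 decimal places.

Total time ≈ 5.31 s

26 km/h ÷ 3.6 = 7.2222 m/s.
a = 0.16 × 9.8 = 1.568 m/s².
Braking time = v/a = 7.2222 / 1.568 = 4.606 s.
Total = 0.7 + 4.606 = 5.306 s.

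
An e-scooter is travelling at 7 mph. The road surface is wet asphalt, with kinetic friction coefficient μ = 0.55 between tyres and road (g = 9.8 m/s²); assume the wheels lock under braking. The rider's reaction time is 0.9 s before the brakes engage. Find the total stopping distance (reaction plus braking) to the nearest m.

Total stopping distance ≈ 4 m

7 mph × 0.44704 = 3.1293 m/s.
a = μg = 0.55 × 9.8 = 5.390 m/s².
Reaction distance = v·t_r = 3.1293 × 0.9 = 2.816 m.
Braking distance = v²/(2a) = 3.1293² / (2 × 5.390) = 9.793 / 10.780 = 0.908 m.
Total = 2.816 + 0.908 = 3.724 m.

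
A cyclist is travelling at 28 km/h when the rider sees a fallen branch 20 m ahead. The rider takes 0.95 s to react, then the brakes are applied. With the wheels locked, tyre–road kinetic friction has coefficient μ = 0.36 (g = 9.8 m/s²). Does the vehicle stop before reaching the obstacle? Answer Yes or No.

28 km/h ÷ 3.6 = 7.7778 m/s.
a = μg = 0.36 × 9.8 = 3.528 m/s².
Reaction distance = 7.7778 × 0.95 = 7.389 m.
Braking distance = v²/(2a) = 60.494 / 7.056 = 8.573 m.
Total stopping distance = 7.389 + 8.573 = 15.962 m, vs 20 m available — it stops with 20 − 15.962 = 4.038 m to spare.

Yes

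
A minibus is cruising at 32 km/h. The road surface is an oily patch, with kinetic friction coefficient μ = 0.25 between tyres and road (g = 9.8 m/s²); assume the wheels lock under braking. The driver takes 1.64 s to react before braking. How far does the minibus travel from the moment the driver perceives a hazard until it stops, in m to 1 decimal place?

32 km/h ÷ 3.6 = 8.8889 m/s.
a = μg = 0.25 × 9.8 = 2.450 m/s².
Reaction distance = v·t_r = 8.8889 × 1.64 = 14.578 m.
Braking distance = v²/(2a) = 8.8889² / (2 × 2.450) = 79.013 / 4.900 = 16.125 m.
Total = 14.578 + 16.125 = 30.703 m.

Total stopping distance ≈ 30.7 m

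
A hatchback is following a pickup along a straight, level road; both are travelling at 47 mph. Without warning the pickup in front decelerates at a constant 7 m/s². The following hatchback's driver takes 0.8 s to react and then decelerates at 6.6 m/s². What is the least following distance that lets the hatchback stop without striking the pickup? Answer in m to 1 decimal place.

Minimum gap ≈ 18.7 m

47 mph × 0.44704 = 21.0109 m/s.
Leader travels v²/(2a_L) = 441.458 / 14.000 = 31.533 m before stopping.
Follower covers v·t_r = 21.0109 × 0.8 = 16.809 m while reacting, then v²/(2a_F) = 441.458 / 13.200 = 33.444 m while braking, for a total of 16.809 + 33.444 = 50.253 m.
Since a_F ≤ a_L and the follower starts braking later, the follower is never slower than the leader, so the closest approach is when both have stopped.
Minimum gap = 50.253 − 31.533 = 18.720 m.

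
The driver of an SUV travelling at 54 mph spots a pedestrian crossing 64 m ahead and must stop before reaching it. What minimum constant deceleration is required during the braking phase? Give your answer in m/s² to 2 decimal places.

Required deceleration ≈ 4.55 m/s²

54 mph × 0.44704 = 24.1402 m/s.
v² = 2a·d ⇒ a = v²/(2d) = 24.1402² / (2 × 64.000) = 582.749 / 128.000 = 4.5527 m/s².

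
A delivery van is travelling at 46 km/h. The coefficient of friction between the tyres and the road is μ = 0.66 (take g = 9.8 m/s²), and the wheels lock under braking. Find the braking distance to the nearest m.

Braking distance ≈ 13 m

46 km/h ÷ 3.6 = 12.7778 m/s.
a = μg = 0.66 × 9.8 = 6.468 m/s².
Braking distance = v²/(2a) = 12.7778² / (2 × 6.468) = 163.272 / 12.936 = 12.622 m.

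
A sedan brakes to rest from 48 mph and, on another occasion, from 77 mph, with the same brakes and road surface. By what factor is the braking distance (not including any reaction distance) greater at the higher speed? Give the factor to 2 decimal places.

Braking distance d = v²/(2a), so with a fixed, d ∝ v².
Factor = (77/48)² = 1.6042² = 2.5735.

Factor ≈ 2.57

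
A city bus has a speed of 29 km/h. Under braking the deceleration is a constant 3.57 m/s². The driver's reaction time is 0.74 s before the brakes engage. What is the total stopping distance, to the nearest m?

Total stopping distance ≈ 15 m

29 km/h ÷ 3.6 = 8.0556 m/s.
Reaction distance = v·t_r = 8.0556 × 0.74 = 5.961 m.
Braking distance = v²/(2a) = 8.0556² / (2 × 3.570) = 64.893 / 7.140 = 9.089 m.
Total = 5.961 + 9.089 = 15.050 m.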